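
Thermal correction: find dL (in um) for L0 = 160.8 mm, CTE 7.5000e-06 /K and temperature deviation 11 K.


dL = L * alpha * dT
= 160.8 * 7.5000e-06 * 11
= 0.0132660 mm
dL_um = 0.0132660 * 1000 = 13.2660 um

13.2660


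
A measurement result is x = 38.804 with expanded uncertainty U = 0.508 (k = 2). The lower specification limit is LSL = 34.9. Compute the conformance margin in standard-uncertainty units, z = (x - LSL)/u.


u = U / k = 0.508 / 2 = 0.254
margin = |LSL - x| = |34.9 - 38.804| = 3.904
z = margin / u = 3.904 / 0.254
z = 15.3701

15.3701


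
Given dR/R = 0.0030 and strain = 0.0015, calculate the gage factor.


GF = (dR/R) / epsilon
= 0.0030 / 0.0015
= 2.0000

2.0000


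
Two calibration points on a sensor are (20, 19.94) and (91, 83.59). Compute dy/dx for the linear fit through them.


slope = (y2 - y1) / (x2 - x1)
= (83.59 - 19.94) / (91 - 20)
= 63.6500 / 71
= 0.8965

0.8965


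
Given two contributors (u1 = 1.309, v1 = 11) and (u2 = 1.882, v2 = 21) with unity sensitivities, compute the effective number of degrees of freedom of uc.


uc = sqrt(u1^2 + u2^2) = sqrt(1.309^2 + 1.882^2) = 2.292467
v_eff = uc^4 / (u1^4/v1 + u2^4/v2)
= 2.292467^4 / (1.309^4/11 + 1.882^4/21)
= 27.619281 / 0.86430235
v_eff = 31.9556

31.9556


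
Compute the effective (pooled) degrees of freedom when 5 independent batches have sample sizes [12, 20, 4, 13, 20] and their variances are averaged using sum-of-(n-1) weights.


nu = sum_i (n_i - 1)
nu = ((12 - 1) + (20 - 1) + (4 - 1) + (13 - 1) + (20 - 1))
nu = 11 + 19 + 3 + 12 + 19
nu = 64

64


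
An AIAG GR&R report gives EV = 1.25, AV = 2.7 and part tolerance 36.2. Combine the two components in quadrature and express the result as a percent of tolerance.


GRR = sqrt(EV^2 + AV^2) = sqrt(1.25^2 + 2.7^2) = 2.9753151
%GRR = GRR / tol * 100 = 2.9753151 / 36.2 * 100
%GRR = 8.2191

8.2191


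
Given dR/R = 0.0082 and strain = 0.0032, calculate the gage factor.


GF = (dR/R) / epsilon
= 0.0082 / 0.0032
= 2.5625

2.5625


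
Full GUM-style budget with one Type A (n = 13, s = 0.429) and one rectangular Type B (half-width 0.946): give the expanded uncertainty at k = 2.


u_A = s / sqrt(n) = 0.429 / sqrt(13) = 0.11898319
u_B = half_width / sqrt(3) = 0.946 / sqrt(3) = 0.54617335
uc = sqrt(u_A^2 + u_B^2) = sqrt(0.11898319^2 + 0.54617335^2) = 0.5589833
U = k * uc = 2 * 0.5589833
U = 1.1180

1.1180


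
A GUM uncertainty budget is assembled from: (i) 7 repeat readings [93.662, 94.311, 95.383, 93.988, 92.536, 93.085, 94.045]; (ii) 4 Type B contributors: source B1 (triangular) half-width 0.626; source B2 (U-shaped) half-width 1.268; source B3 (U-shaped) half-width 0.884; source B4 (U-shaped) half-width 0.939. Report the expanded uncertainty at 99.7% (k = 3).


mean = (93.662 + 94.311 + 95.383 + 93.988 + 92.536 + 93.085 + 94.045) / 7 = 93.85857143
s = sqrt(sum((x - mean)^2)/(n-1)) = 0.90979207
u_A = s / sqrt(n) = 0.90979207 / sqrt(7) = 0.34386908
u_B1 = 0.626 / sqrt(6) = 0.25556343
u_B2 = 1.268 / sqrt(2) = 0.8966114
u_B3 = 0.884 / sqrt(2) = 0.62508239
u_B4 = 0.939 / sqrt(2) = 0.66397327
uc = sqrt(0.34386908^2 + 0.25556343^2 + 0.8966114^2 + 0.62508239^2 + 0.66397327^2) = 1.348725
U = k * uc = 3 * 1.348725
U = 4.0462

4.0462


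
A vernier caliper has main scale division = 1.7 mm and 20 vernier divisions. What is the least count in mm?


LC = MSD / n_div
= 1.7 / 20
= 0.0850

0.0850


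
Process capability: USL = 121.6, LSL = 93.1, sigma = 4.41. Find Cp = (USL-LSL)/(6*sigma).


Cp = (USL - LSL) / (6 * sigma)
= (121.6 - 93.1) / (6 * 4.41)
= 28.5000 / 26.4600
= 1.0771

1.0771


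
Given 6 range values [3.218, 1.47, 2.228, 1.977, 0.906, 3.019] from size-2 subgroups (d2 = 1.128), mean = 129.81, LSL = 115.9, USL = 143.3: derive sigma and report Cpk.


R_bar = (3.218 + 1.47 + 2.228 + 1.977 + 0.906 + 3.019) / 6 = 2.1363333
sigma = R_bar / d2 = 2.1363333 / 1.128 = 1.8939125
Cp = (USL - LSL)/(6*sigma) = (143.3 - 115.9)/(6*1.8939125) = 2.4112
Cpu = (143.3 - 129.81)/(3*1.8939125) = 2.3743
Cpl = (129.81 - 115.9)/(3*1.8939125) = 2.4482
Cpk = min(Cpu, Cpl) = 2.3743

2.3743


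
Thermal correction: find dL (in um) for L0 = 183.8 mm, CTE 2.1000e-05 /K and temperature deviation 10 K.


dL = L * alpha * dT
= 183.8 * 2.1000e-05 * 10
= 0.0385980 mm
dL_um = 0.0385980 * 1000 = 38.5980 um

38.5980


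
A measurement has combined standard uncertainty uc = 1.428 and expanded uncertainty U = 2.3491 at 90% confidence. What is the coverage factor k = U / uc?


k = U / uc
k = 2.3491 / 1.428
k = 1.645

1.645


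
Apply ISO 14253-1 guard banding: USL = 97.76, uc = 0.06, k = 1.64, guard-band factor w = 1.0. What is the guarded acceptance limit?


U = k * uc = 1.64 * 0.06 = 0.0984
guard band g = w * U = 1.0 * 0.0984 = 0.0984
AL = USL - g = 97.76 - 0.0984
AL = 97.6616

97.6616


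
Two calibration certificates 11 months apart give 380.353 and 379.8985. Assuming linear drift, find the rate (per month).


rate = (v2 - v1) / months
= (379.8985 - 380.353) / 11
= -0.4545 / 11
= -0.0413

-0.0413


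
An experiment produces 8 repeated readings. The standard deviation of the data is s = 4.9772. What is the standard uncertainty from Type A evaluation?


u_A = s / sqrt(n)
u_A = 4.9772 / sqrt(8)
u_A = 4.9772 / 2.8284271
u_A = 1.7597

1.7597


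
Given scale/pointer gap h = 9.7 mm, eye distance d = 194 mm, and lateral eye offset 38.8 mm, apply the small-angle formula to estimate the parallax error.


error = h * offset / d
= 9.7 * 38.8 / 194
= 1.9400

1.9400


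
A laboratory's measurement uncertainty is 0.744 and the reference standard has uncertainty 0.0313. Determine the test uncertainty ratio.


TUR = u_lab / u_ref
= 0.744 / 0.0313
= 23.7700

23.7700


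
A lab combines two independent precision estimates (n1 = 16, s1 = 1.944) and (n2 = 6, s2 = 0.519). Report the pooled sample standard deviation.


s_p = sqrt(((n1-1)*s1^2 + (n2-1)*s2^2) / (n1+n2-2))
numerator = (16-1)*1.944^2 + (6-1)*0.519^2 = 56.68704 + 1.346805 = 58.033845
denominator = 16 + 6 - 2 = 20
s_p^2 = 58.033845 / 20 = 2.9016922
s_p = sqrt(2.9016922) = 1.7034

1.7034


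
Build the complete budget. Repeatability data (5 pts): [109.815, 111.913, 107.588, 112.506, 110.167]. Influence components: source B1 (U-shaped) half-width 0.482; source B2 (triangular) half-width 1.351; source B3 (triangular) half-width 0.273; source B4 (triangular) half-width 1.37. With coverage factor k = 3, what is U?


mean = (109.815 + 111.913 + 107.588 + 112.506 + 110.167) / 5 = 110.3978
s = sqrt(sum((x - mean)^2)/(n-1)) = 1.9383136
u_A = s / sqrt(n) = 1.9383136 / sqrt(5) = 0.86684019
u_B1 = 0.482 / sqrt(2) = 0.34082547
u_B2 = 1.351 / sqrt(6) = 0.55154344
u_B3 = 0.273 / sqrt(6) = 0.11145178
u_B4 = 1.37 / sqrt(6) = 0.55930016
uc = sqrt(0.86684019^2 + 0.34082547^2 + 0.55154344^2 + 0.11145178^2 + 0.55930016^2) = 1.2235245
U = k * uc = 3 * 1.2235245
U = 3.6706

3.6706


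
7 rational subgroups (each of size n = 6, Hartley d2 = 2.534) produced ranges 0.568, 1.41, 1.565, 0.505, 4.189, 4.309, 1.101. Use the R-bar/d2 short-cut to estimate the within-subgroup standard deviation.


R_bar = (0.568 + 1.41 + 1.565 + 0.505 + 4.189 + 4.309 + 1.101) / 7
R_bar = 13.647 / 7 = 1.9495714
sigma_hat = R_bar / d2 = 1.9495714 / 2.534 = 0.7694

0.7694


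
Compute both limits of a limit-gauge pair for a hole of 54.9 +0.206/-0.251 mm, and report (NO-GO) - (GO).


GO = nominal - lower_tol (smallest hole = maximum material condition)
GO = 54.9 - 0.251 = 54.649
NO-GO = nominal + upper_tol (largest hole = least material condition)
NO-GO = 54.9 + 0.206 = 55.106
spread = NO-GO - GO = 55.106 - 54.649 = 0.4570

0.4570


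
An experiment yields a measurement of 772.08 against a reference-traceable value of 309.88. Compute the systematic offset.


Systematic error = measured - true
= 772.08 - 309.88
= 462.2000

462.2000


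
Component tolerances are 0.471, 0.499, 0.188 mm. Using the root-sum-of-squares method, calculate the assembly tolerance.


RSS = sqrt(0.471^2 + 0.499^2 + 0.188^2)
= sqrt(0.506186)
= 0.7115

0.7115


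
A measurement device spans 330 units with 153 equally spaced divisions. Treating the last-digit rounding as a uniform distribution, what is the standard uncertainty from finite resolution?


resolution = range / divisions
resolution = 330 / 153 = 2.1568627
u_res = resolution / (2*sqrt(3))
u_res = 2.1568627 / 3.4641016
u_res = 0.6226

0.6226


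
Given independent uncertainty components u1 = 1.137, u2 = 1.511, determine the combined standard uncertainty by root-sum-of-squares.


uc = sqrt(1.137^2 + 1.511^2)
uc = sqrt(3.57589)
uc = 1.8910

1.8910


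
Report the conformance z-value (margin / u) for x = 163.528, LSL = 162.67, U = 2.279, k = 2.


u = U / k = 2.279 / 2 = 1.1395
margin = |LSL - x| = |162.67 - 163.528| = 0.858
z = margin / u = 0.858 / 1.1395
z = 0.7530

0.7530


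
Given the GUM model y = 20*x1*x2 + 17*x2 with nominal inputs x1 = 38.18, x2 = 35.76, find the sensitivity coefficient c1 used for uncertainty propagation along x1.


y = 20*x1*x2 + 17*x2
dy/dx1 = 20*x2
Evaluate at x2 = 35.76: c1 = 20 * 35.76
c1 = 715.2000

715.2000


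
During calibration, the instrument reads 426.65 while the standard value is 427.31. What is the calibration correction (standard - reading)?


Correction = standard - reading
= 427.31 - 426.65
= 0.6600

0.6600


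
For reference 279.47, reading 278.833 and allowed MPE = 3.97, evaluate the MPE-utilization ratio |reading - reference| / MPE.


e = indication - reference = 278.833 - 279.47 = -0.6370
|e| = 0.6370
ratio = |e| / MPE = 0.6370 / 3.97
ratio = 0.1605

0.1605


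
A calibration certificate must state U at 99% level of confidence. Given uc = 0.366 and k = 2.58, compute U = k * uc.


U = k * uc
U = 2.58 * 0.366
U = 0.9443

0.9443


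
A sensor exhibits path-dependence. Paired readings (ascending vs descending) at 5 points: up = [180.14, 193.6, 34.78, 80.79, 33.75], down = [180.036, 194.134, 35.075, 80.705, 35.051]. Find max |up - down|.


|180.14 - 180.036| = 0.1040
|193.6 - 194.134| = 0.5340
|34.78 - 35.075| = 0.2950
|80.79 - 80.705| = 0.0850
|33.75 - 35.051| = 1.3010
hysteresis = max(diffs) = 1.3010

1.3010


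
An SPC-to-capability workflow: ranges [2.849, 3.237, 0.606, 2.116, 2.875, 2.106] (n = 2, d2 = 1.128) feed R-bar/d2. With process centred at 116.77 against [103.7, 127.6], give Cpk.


R_bar = (2.849 + 3.237 + 0.606 + 2.116 + 2.875 + 2.106) / 6 = 2.2981667
sigma = R_bar / d2 = 2.2981667 / 1.128 = 2.0373818
Cp = (USL - LSL)/(6*sigma) = (127.6 - 103.7)/(6*2.0373818) = 1.9551
Cpu = (127.6 - 116.77)/(3*2.0373818) = 1.7719
Cpl = (116.77 - 103.7)/(3*2.0373818) = 2.1384
Cpk = min(Cpu, Cpl) = 1.7719

1.7719


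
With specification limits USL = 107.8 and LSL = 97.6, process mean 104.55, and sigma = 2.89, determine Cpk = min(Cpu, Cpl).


Cpu = (USL - mean) / (3*sigma) = (107.8 - 104.55) / (3*2.89) = 0.3749
Cpl = (mean - LSL) / (3*sigma) = (104.55 - 97.6) / (3*2.89) = 0.8016
Cpk = min(Cpu, Cpl) = 0.3749

0.3749


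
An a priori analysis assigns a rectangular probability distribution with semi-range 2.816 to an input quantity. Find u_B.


u_B = half_width / sqrt(3)
u_B = 2.816 / 1.7320508
u_B = 1.6258

1.6258


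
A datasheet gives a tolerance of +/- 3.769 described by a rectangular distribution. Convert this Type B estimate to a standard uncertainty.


u_B = half_width / sqrt(3)
u_B = 3.769 / 1.7320508
u_B = 2.1760

2.1760


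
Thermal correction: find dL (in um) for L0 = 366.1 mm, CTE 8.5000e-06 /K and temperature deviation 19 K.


dL = L * alpha * dT
= 366.1 * 8.5000e-06 * 19
= 0.0591251 mm
dL_um = 0.0591251 * 1000 = 59.1251 um

59.1251


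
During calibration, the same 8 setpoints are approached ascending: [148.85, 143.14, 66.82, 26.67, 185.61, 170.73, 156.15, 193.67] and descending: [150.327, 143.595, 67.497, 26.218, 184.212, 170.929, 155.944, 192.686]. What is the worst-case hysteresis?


|148.85 - 150.327| = 1.4770
|143.14 - 143.595| = 0.4550
|66.82 - 67.497| = 0.6770
|26.67 - 26.218| = 0.4520
|185.61 - 184.212| = 1.3980
|170.73 - 170.929| = 0.1990
|156.15 - 155.944| = 0.2060
|193.67 - 192.686| = 0.9840
hysteresis = max(diffs) = 1.4770

1.4770


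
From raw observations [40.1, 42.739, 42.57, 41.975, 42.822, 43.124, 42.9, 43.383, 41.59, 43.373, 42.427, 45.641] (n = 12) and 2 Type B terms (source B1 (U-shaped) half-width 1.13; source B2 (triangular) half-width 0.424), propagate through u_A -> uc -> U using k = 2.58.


mean = (40.1 + 42.739 + 42.57 + 41.975 + 42.822 + 43.124 + 42.9 + 43.383 + 41.59 + 43.373 + 42.427 + 45.641) / 12 = 42.72033333
s = sqrt(sum((x - mean)^2)/(n-1)) = 1.2936654
u_A = s / sqrt(n) = 1.2936654 / sqrt(12) = 0.37344903
u_B1 = 1.13 / sqrt(2) = 0.79903066
u_B2 = 0.424 / sqrt(6) = 0.17309728
uc = sqrt(0.37344903^2 + 0.79903066^2 + 0.17309728^2) = 0.89881969
U = k * uc = 2.58 * 0.89881969
U = 2.3190

2.3190


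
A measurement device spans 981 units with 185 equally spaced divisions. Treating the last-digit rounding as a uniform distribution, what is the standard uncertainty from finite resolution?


resolution = range / divisions
resolution = 981 / 185 = 5.3027027
u_res = resolution / (2*sqrt(3))
u_res = 5.3027027 / 3.4641016
u_res = 1.5308

1.5308


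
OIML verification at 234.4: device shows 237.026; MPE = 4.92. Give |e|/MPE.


e = indication - reference = 237.026 - 234.4 = 2.6260
|e| = 2.6260
ratio = |e| / MPE = 2.6260 / 4.92
ratio = 0.5337

0.5337


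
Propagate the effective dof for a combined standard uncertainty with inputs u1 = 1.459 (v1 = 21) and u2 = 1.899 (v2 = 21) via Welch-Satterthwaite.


uc = sqrt(u1^2 + u2^2) = sqrt(1.459^2 + 1.899^2) = 2.3947614
v_eff = uc^4 / (u1^4/v1 + u2^4/v2)
= 2.3947614^4 / (1.459^4/21 + 1.899^4/21)
= 32.888873 / 0.83504612
v_eff = 39.3857

39.3857


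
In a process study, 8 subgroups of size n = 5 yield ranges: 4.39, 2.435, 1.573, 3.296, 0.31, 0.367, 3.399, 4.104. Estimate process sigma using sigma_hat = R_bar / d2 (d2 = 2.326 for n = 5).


R_bar = (4.39 + 2.435 + 1.573 + 3.296 + 0.31 + 0.367 + 3.399 + 4.104) / 8
R_bar = 19.874 / 8 = 2.48425
sigma_hat = R_bar / d2 = 2.48425 / 2.326 = 1.0680

1.0680


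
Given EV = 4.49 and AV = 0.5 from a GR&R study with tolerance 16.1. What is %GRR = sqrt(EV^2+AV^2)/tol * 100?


GRR = sqrt(EV^2 + AV^2) = sqrt(4.49^2 + 0.5^2) = 4.5177539
%GRR = GRR / tol * 100 = 4.5177539 / 16.1 * 100
%GRR = 28.0606

28.0606


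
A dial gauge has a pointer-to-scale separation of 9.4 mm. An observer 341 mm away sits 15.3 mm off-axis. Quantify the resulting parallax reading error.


error = h * offset / d
= 9.4 * 15.3 / 341
= 0.4218

0.4218


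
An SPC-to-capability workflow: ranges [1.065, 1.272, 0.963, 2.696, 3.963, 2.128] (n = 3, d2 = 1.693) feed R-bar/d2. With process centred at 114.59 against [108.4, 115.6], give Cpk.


R_bar = (1.065 + 1.272 + 0.963 + 2.696 + 3.963 + 2.128) / 6 = 2.0145
sigma = R_bar / d2 = 2.0145 / 1.693 = 1.1898996
Cp = (USL - LSL)/(6*sigma) = (115.6 - 108.4)/(6*1.1898996) = 1.0085
Cpu = (115.6 - 114.59)/(3*1.1898996) = 0.2829
Cpl = (114.59 - 108.4)/(3*1.1898996) = 1.7340
Cpk = min(Cpu, Cpl) = 0.2829

0.2829


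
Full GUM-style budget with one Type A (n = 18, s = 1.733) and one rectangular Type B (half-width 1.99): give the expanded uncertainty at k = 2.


u_A = s / sqrt(n) = 1.733 / sqrt(18) = 0.40847202
u_B = half_width / sqrt(3) = 1.99 / sqrt(3) = 1.148927
uc = sqrt(u_A^2 + u_B^2) = sqrt(0.40847202^2 + 1.148927^2) = 1.219378
U = k * uc = 2 * 1.219378
U = 2.4388

2.4388


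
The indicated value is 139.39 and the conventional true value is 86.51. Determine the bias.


Systematic error = measured - true
= 139.39 - 86.51
= 52.8800

52.8800


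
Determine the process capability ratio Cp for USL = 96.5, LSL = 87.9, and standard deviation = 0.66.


Cp = (USL - LSL) / (6 * sigma)
= (96.5 - 87.9) / (6 * 0.66)
= 8.6000 / 3.9600
= 2.1717

2.1717


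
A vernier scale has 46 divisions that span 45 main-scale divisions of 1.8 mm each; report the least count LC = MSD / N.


LC = MSD / n_div
= 1.8 / 46
= 0.0391

0.0391


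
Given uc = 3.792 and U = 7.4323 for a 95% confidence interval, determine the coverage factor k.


k = U / uc
k = 7.4323 / 3.792
k = 1.96

1.96


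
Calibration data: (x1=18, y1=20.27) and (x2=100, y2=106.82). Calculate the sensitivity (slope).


slope = (y2 - y1) / (x2 - x1)
= (106.82 - 20.27) / (100 - 18)
= 86.5500 / 82
= 1.0555

1.0555


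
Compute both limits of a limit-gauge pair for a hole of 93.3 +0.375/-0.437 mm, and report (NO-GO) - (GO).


GO = nominal - lower_tol (smallest hole = maximum material condition)
GO = 93.3 - 0.437 = 92.863
NO-GO = nominal + upper_tol (largest hole = least material condition)
NO-GO = 93.3 + 0.375 = 93.675
spread = NO-GO - GO = 93.675 - 92.863 = 0.8120

0.8120


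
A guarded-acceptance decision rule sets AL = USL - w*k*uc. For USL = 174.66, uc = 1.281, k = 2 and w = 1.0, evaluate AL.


U = k * uc = 2 * 1.281 = 2.562
guard band g = w * U = 1.0 * 2.562 = 2.562
AL = USL - g = 174.66 - 2.562
AL = 172.0980

172.0980


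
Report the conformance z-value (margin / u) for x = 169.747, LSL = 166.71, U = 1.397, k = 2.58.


u = U / k = 1.397 / 2.58 = 0.54147287
margin = |LSL - x| = |166.71 - 169.747| = 3.037
z = margin / u = 3.037 / 0.54147287
z = 5.6088

5.6088


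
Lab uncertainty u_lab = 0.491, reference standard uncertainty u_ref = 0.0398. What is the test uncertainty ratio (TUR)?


TUR = u_lab / u_ref
= 0.491 / 0.0398
= 12.3367

12.3367


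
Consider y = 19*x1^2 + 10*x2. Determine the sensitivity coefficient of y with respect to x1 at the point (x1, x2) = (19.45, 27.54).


y = 19*x1^2 + 10*x2
dy/dx1 = 2*19*x1
Evaluate at x1 = 19.45: c1 = 38 * 19.45
c1 = 739.1000

739.1000


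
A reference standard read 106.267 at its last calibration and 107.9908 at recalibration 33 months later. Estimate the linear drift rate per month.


rate = (v2 - v1) / months
= (107.9908 - 106.267) / 33
= 1.7238 / 33
= 0.0522

0.0522


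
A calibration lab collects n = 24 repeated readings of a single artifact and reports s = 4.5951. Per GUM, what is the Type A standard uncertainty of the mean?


u_A = s / sqrt(n)
u_A = 4.5951 / sqrt(24)
u_A = 4.5951 / 4.8989795
u_A = 0.9380

0.9380


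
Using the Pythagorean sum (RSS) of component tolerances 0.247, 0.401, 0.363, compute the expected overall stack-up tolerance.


RSS = sqrt(0.247^2 + 0.401^2 + 0.363^2)
= sqrt(0.353579)
= 0.5946

0.5946


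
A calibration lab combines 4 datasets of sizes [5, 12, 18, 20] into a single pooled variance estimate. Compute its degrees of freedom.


nu = sum_i (n_i - 1)
nu = ((5 - 1) + (12 - 1) + (18 - 1) + (20 - 1))
nu = 4 + 11 + 17 + 19
nu = 51

51


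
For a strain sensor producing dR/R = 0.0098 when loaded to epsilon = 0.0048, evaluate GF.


GF = (dR/R) / epsilon
= 0.0098 / 0.0048
= 2.0417

2.0417


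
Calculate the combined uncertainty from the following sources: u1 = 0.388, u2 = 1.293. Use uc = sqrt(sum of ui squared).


uc = sqrt(0.388^2 + 1.293^2)
uc = sqrt(1.822393)
uc = 1.3500

1.3500


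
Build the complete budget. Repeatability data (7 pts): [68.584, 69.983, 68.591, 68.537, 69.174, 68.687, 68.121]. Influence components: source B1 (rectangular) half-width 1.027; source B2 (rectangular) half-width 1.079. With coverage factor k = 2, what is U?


mean = (68.584 + 69.983 + 68.591 + 68.537 + 69.174 + 68.687 + 68.121) / 7 = 68.811
s = sqrt(sum((x - mean)^2)/(n-1)) = 0.60164137
u_A = s / sqrt(n) = 0.60164137 / sqrt(7) = 0.22739906
u_B1 = 1.027 / sqrt(3) = 0.59293873
u_B2 = 1.079 / sqrt(3) = 0.62296094
uc = sqrt(0.22739906^2 + 0.59293873^2 + 0.62296094^2) = 0.88958811
U = k * uc = 2 * 0.88958811
U = 1.7792

1.7792


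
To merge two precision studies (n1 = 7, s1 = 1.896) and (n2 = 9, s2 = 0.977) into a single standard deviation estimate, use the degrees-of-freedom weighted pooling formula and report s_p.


s_p = sqrt(((n1-1)*s1^2 + (n2-1)*s2^2) / (n1+n2-2))
numerator = (7-1)*1.896^2 + (9-1)*0.977^2 = 21.568896 + 7.636232 = 29.205128
denominator = 7 + 9 - 2 = 14
s_p^2 = 29.205128 / 14 = 2.0860806
s_p = sqrt(2.0860806) = 1.4443

1.4443


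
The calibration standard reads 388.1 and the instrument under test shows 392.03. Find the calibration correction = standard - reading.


Correction = standard - reading
= 388.1 - 392.03
= -3.9300

-3.9300


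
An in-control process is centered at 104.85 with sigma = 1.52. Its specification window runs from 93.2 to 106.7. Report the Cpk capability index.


Cpu = (USL - mean) / (3*sigma) = (106.7 - 104.85) / (3*1.52) = 0.4057
Cpl = (mean - LSL) / (3*sigma) = (104.85 - 93.2) / (3*1.52) = 2.5548
Cpk = min(Cpu, Cpl) = 0.4057

0.4057


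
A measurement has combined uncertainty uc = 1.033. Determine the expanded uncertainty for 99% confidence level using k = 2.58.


U = k * uc
U = 2.58 * 1.033
U = 2.6651

2.6651


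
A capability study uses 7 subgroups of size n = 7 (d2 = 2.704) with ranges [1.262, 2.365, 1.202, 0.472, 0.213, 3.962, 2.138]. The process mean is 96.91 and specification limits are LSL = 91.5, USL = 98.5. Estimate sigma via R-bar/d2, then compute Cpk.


R_bar = (1.262 + 2.365 + 1.202 + 0.472 + 0.213 + 3.962 + 2.138) / 7 = 1.6591429
sigma = R_bar / d2 = 1.6591429 / 2.704 = 0.61358835
Cp = (USL - LSL)/(6*sigma) = (98.5 - 91.5)/(6*0.61358835) = 1.9014
Cpu = (98.5 - 96.91)/(3*0.61358835) = 0.8638
Cpl = (96.91 - 91.5)/(3*0.61358835) = 2.9390
Cpk = min(Cpu, Cpl) = 0.8638

0.8638


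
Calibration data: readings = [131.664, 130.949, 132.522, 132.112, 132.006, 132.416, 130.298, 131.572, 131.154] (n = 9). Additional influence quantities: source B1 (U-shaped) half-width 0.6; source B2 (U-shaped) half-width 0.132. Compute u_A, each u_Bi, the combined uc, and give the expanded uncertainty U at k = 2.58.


mean = (131.664 + 130.949 + 132.522 + 132.112 + 132.006 + 132.416 + 130.298 + 131.572 + 131.154) / 9 = 131.6325556
s = sqrt(sum((x - mean)^2)/(n-1)) = 0.72939892
u_A = s / sqrt(n) = 0.72939892 / sqrt(9) = 0.24313297
u_B1 = 0.6 / sqrt(2) = 0.42426407
u_B2 = 0.132 / sqrt(2) = 0.093338095
uc = sqrt(0.24313297^2 + 0.42426407^2 + 0.093338095^2) = 0.49782089
U = k * uc = 2.58 * 0.49782089
U = 1.2844

1.2844


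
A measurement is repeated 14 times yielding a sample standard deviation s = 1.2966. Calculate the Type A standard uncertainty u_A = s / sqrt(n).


u_A = s / sqrt(n)
u_A = 1.2966 / sqrt(14)
u_A = 1.2966 / 3.7416574
u_A = 0.3465

0.3465


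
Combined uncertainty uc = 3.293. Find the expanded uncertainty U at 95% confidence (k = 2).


U = k * uc
U = 2 * 3.293
U = 6.5860

6.5860


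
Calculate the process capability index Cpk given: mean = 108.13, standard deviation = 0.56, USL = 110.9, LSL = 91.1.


Cpu = (USL - mean) / (3*sigma) = (110.9 - 108.13) / (3*0.56) = 1.6488
Cpl = (mean - LSL) / (3*sigma) = (108.13 - 91.1) / (3*0.56) = 10.1369
Cpk = min(Cpu, Cpl) = 1.6488

1.6488


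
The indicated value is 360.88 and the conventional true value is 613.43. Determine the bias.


Systematic error = measured - true
= 360.88 - 613.43
= -252.5500

-252.5500


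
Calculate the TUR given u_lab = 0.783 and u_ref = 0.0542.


TUR = u_lab / u_ref
= 0.783 / 0.0542
= 14.4465

14.4465


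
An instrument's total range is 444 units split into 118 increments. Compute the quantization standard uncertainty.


resolution = range / divisions
resolution = 444 / 118 = 3.7627119
u_res = resolution / (2*sqrt(3))
u_res = 3.7627119 / 3.4641016
u_res = 1.0862

1.0862


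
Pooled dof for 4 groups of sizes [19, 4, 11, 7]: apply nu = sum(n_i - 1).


nu = sum_i (n_i - 1)
nu = ((19 - 1) + (4 - 1) + (11 - 1) + (7 - 1))
nu = 18 + 3 + 10 + 6
nu = 37

37


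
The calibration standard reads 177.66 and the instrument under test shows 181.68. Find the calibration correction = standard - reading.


Correction = standard - reading
= 177.66 - 181.68
= -4.0200

-4.0200


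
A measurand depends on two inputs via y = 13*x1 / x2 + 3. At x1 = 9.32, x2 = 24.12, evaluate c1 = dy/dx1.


y = 13*x1 / x2 + 3
dy/dx1 = 13/x2
Evaluate at x2 = 24.12: c1 = 13 / 24.12
c1 = 0.5390

0.5390


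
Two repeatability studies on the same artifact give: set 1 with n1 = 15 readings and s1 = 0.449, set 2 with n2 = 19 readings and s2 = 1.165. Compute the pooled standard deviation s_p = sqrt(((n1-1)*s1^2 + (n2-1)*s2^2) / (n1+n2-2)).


s_p = sqrt(((n1-1)*s1^2 + (n2-1)*s2^2) / (n1+n2-2))
numerator = (15-1)*0.449^2 + (19-1)*1.165^2 = 2.822414 + 24.43005 = 27.252464
denominator = 15 + 19 - 2 = 32
s_p^2 = 27.252464 / 32 = 0.8516395
s_p = sqrt(0.8516395) = 0.9228

0.9228


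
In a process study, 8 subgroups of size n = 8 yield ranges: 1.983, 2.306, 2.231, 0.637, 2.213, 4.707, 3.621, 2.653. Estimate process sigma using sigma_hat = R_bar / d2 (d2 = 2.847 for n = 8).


R_bar = (1.983 + 2.306 + 2.231 + 0.637 + 2.213 + 4.707 + 3.621 + 2.653) / 8
R_bar = 20.351 / 8 = 2.543875
sigma_hat = R_bar / d2 = 2.543875 / 2.847 = 0.8935

0.8935


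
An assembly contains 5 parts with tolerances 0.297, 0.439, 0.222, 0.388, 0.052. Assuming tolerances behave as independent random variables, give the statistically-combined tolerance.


RSS = sqrt(0.297^2 + 0.439^2 + 0.222^2 + 0.388^2 + 0.052^2)
= sqrt(0.483462)
= 0.6953

0.6953


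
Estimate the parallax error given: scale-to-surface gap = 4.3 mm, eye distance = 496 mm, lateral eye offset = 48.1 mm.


error = h * offset / d
= 4.3 * 48.1 / 496
= 0.4170

0.4170


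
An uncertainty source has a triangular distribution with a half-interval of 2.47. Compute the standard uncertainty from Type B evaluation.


u_B = half_width / sqrt(6)
u_B = 2.47 / 2.4494897
u_B = 1.0084

1.0084


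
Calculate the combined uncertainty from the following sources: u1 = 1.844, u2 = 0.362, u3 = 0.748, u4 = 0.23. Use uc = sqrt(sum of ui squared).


uc = sqrt(1.844^2 + 0.362^2 + 0.748^2 + 0.23^2)
uc = sqrt(4.143784)
uc = 2.0356

2.0356


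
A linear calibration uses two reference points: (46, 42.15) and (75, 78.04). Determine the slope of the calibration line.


slope = (y2 - y1) / (x2 - x1)
= (78.04 - 42.15) / (75 - 46)
= 35.8900 / 29
= 1.2376

1.2376


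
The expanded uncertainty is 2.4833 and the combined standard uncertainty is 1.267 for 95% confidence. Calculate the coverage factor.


k = U / uc
k = 2.4833 / 1.267
k = 1.96

1.96


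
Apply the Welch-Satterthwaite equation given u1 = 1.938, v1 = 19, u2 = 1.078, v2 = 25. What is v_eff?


uc = sqrt(u1^2 + u2^2) = sqrt(1.938^2 + 1.078^2) = 2.2176402
v_eff = uc^4 / (u1^4/v1 + u2^4/v2)
= 2.2176402^4 / (1.938^4/19 + 1.078^4/25)
= 24.186016 / 0.79645779
v_eff = 30.3670

30.3670


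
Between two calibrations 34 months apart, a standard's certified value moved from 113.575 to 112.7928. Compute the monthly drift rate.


rate = (v2 - v1) / months
= (112.7928 - 113.575) / 34
= -0.7822 / 34
= -0.0230

-0.0230


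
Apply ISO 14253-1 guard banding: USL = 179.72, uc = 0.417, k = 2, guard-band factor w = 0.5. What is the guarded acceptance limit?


U = k * uc = 2 * 0.417 = 0.834
guard band g = w * U = 0.5 * 0.834 = 0.417
AL = USL - g = 179.72 - 0.417
AL = 179.3030

179.3030


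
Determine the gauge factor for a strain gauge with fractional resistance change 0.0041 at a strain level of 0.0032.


GF = (dR/R) / epsilon
= 0.0041 / 0.0032
= 1.2812

1.2812


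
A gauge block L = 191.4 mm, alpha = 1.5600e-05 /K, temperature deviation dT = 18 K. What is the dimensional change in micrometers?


dL = L * alpha * dT
= 191.4 * 1.5600e-05 * 18
= 0.0537451 mm
dL_um = 0.0537451 * 1000 = 53.7451 um

53.7451


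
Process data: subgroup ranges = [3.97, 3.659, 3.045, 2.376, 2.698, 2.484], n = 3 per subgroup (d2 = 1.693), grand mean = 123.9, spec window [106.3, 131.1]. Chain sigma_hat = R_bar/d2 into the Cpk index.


R_bar = (3.97 + 3.659 + 3.045 + 2.376 + 2.698 + 2.484) / 6 = 3.0386667
sigma = R_bar / d2 = 3.0386667 / 1.693 = 1.7948415
Cp = (USL - LSL)/(6*sigma) = (131.1 - 106.3)/(6*1.7948415) = 2.3029
Cpu = (131.1 - 123.9)/(3*1.7948415) = 1.3372
Cpl = (123.9 - 106.3)/(3*1.7948415) = 3.2686
Cpk = min(Cpu, Cpl) = 1.3372

1.3372


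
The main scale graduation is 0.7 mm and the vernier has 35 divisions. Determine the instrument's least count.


LC = MSD / n_div
= 0.7 / 35
= 0.0200

0.0200


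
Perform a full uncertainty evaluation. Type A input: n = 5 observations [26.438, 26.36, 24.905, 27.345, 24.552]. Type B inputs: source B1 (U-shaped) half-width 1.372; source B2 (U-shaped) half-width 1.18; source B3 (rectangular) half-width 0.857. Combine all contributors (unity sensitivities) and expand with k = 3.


mean = (26.438 + 26.36 + 24.905 + 27.345 + 24.552) / 5 = 25.92
s = sqrt(sum((x - mean)^2)/(n-1)) = 1.1612706
u_A = s / sqrt(n) = 1.1612706 / sqrt(5) = 0.519336
u_B1 = 1.372 / sqrt(2) = 0.9701505
u_B2 = 1.18 / sqrt(2) = 0.834386
u_B3 = 0.857 / sqrt(3) = 0.49478918
uc = sqrt(0.519336^2 + 0.9701505^2 + 0.834386^2 + 0.49478918^2) = 1.4669418
U = k * uc = 3 * 1.4669418
U = 4.4008

4.4008


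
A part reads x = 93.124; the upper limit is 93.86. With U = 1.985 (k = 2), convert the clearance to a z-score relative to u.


u = U / k = 1.985 / 2 = 0.9925
margin = |USL - x| = |93.86 - 93.124| = 0.736
z = margin / u = 0.736 / 0.9925
z = 0.7416

0.7416


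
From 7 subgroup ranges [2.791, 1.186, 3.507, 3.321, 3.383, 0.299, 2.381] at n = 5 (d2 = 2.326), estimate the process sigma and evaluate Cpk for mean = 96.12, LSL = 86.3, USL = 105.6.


R_bar = (2.791 + 1.186 + 3.507 + 3.321 + 3.383 + 0.299 + 2.381) / 7 = 2.4097143
sigma = R_bar / d2 = 2.4097143 / 2.326 = 1.0359907
Cp = (USL - LSL)/(6*sigma) = (105.6 - 86.3)/(6*1.0359907) = 3.1049
Cpu = (105.6 - 96.12)/(3*1.0359907) = 3.0502
Cpl = (96.12 - 86.3)/(3*1.0359907) = 3.1596
Cpk = min(Cpu, Cpl) = 3.0502

3.0502


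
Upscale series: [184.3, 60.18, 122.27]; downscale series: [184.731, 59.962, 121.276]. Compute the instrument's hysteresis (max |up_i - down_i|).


|184.3 - 184.731| = 0.4310
|60.18 - 59.962| = 0.2180
|122.27 - 121.276| = 0.9940
hysteresis = max(diffs) = 0.9940

0.9940


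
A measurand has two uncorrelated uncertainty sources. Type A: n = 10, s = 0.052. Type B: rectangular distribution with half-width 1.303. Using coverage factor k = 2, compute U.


u_A = s / sqrt(n) = 0.052 / sqrt(10) = 0.016443844
u_B = half_width / sqrt(3) = 1.303 / sqrt(3) = 0.7522874
uc = sqrt(u_A^2 + u_B^2) = sqrt(0.016443844^2 + 0.7522874^2) = 0.7524671
U = k * uc = 2 * 0.7524671
U = 1.5049

1.5049


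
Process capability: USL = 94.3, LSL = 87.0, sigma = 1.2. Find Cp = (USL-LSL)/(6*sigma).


Cp = (USL - LSL) / (6 * sigma)
= (94.3 - 87.0) / (6 * 1.2)
= 7.3000 / 7.2000
= 1.0139

1.0139


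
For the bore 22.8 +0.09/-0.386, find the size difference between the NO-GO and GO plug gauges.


GO = nominal - lower_tol (smallest hole = maximum material condition)
GO = 22.8 - 0.386 = 22.414
NO-GO = nominal + upper_tol (largest hole = least material condition)
NO-GO = 22.8 + 0.09 = 22.89
spread = NO-GO - GO = 22.89 - 22.414 = 0.4760

0.4760


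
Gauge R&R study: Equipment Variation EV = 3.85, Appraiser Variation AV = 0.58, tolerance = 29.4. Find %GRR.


GRR = sqrt(EV^2 + AV^2) = sqrt(3.85^2 + 0.58^2) = 3.8934432
%GRR = GRR / tol * 100 = 3.8934432 / 29.4 * 100
%GRR = 13.2430

13.2430


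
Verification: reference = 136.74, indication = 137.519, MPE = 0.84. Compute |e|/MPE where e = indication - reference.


e = indication - reference = 137.519 - 136.74 = 0.7790
|e| = 0.7790
ratio = |e| / MPE = 0.7790 / 0.84
ratio = 0.9274

0.9274


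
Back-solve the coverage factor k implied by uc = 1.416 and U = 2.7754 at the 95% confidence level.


k = U / uc
k = 2.7754 / 1.416
k = 1.96

1.96


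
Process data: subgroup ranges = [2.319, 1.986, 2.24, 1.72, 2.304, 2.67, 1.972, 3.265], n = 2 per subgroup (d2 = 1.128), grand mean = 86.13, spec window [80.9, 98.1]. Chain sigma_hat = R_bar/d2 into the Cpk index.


R_bar = (2.319 + 1.986 + 2.24 + 1.72 + 2.304 + 2.67 + 1.972 + 3.265) / 8 = 2.3095
sigma = R_bar / d2 = 2.3095 / 1.128 = 2.0474291
Cp = (USL - LSL)/(6*sigma) = (98.1 - 80.9)/(6*2.0474291) = 1.4001
Cpu = (98.1 - 86.13)/(3*2.0474291) = 1.9488
Cpl = (86.13 - 80.9)/(3*2.0474291) = 0.8515
Cpk = min(Cpu, Cpl) = 0.8515

0.8515


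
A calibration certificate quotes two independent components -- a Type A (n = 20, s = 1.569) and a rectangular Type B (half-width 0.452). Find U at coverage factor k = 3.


u_A = s / sqrt(n) = 1.569 / sqrt(20) = 0.35083907
u_B = half_width / sqrt(3) = 0.452 / sqrt(3) = 0.26096232
uc = sqrt(u_A^2 + u_B^2) = sqrt(0.35083907^2 + 0.26096232^2) = 0.43725208
U = k * uc = 3 * 0.43725208
U = 1.3118

1.3118


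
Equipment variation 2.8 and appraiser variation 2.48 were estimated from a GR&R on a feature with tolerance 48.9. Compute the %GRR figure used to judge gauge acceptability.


GRR = sqrt(EV^2 + AV^2) = sqrt(2.8^2 + 2.48^2) = 3.7403743
%GRR = GRR / tol * 100 = 3.7403743 / 48.9 * 100
%GRR = 7.6490

7.6490


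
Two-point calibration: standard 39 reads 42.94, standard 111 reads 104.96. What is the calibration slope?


slope = (y2 - y1) / (x2 - x1)
= (104.96 - 42.94) / (111 - 39)
= 62.0200 / 72
= 0.8614

0.8614


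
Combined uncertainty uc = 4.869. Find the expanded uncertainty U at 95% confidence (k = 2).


U = k * uc
U = 2 * 4.869
U = 9.7380

9.7380


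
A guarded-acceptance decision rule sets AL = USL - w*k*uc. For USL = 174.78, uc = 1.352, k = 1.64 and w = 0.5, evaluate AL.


U = k * uc = 1.64 * 1.352 = 2.21728
guard band g = w * U = 0.5 * 2.21728 = 1.10864
AL = USL - g = 174.78 - 1.10864
AL = 173.6714

173.6714


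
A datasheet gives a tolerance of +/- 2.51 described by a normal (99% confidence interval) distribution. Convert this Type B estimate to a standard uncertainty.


u_B = half_width / 2.576
u_B = 2.51 / 2.576
u_B = 0.9744

0.9744


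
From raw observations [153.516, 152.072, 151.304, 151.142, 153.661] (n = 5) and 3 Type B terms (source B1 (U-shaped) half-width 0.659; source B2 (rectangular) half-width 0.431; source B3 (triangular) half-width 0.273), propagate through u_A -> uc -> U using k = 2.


mean = (153.516 + 152.072 + 151.304 + 151.142 + 153.661) / 5 = 152.339
s = sqrt(sum((x - mean)^2)/(n-1)) = 1.1946062
u_A = s / sqrt(n) = 1.1946062 / sqrt(5) = 0.53424413
u_B1 = 0.659 / sqrt(2) = 0.46598337
u_B2 = 0.431 / sqrt(3) = 0.24883797
u_B3 = 0.273 / sqrt(6) = 0.11145178
uc = sqrt(0.53424413^2 + 0.46598337^2 + 0.24883797^2 + 0.11145178^2) = 0.75953876
U = k * uc = 2 * 0.75953876
U = 1.5191

1.5191


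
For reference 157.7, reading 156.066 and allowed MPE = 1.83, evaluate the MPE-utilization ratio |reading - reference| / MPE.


e = indication - reference = 156.066 - 157.7 = -1.6340
|e| = 1.6340
ratio = |e| / MPE = 1.6340 / 1.83
ratio = 0.8929

0.8929


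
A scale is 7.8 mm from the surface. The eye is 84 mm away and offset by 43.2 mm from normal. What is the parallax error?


error = h * offset / d
= 7.8 * 43.2 / 84
= 4.0114

4.0114


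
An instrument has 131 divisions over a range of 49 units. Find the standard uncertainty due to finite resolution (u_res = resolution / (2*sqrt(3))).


resolution = range / divisions
resolution = 49 / 131 = 0.3740458
u_res = resolution / (2*sqrt(3))
u_res = 0.3740458 / 3.4641016
u_res = 0.1080

0.1080


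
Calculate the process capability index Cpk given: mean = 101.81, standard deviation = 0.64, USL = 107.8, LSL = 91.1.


Cpu = (USL - mean) / (3*sigma) = (107.8 - 101.81) / (3*0.64) = 3.1198
Cpl = (mean - LSL) / (3*sigma) = (101.81 - 91.1) / (3*0.64) = 5.5781
Cpk = min(Cpu, Cpl) = 3.1198

3.1198


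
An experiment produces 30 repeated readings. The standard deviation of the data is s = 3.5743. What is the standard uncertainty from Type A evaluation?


u_A = s / sqrt(n)
u_A = 3.5743 / sqrt(30)
u_A = 3.5743 / 5.4772256
u_A = 0.6526

0.6526


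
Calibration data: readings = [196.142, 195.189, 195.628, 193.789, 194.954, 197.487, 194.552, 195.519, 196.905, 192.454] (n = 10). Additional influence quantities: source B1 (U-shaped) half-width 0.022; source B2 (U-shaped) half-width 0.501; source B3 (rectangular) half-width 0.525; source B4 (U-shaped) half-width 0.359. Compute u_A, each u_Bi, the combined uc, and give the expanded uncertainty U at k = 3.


mean = (196.142 + 195.189 + 195.628 + 193.789 + 194.954 + 197.487 + 194.552 + 195.519 + 196.905 + 192.454) / 10 = 195.2619
s = sqrt(sum((x - mean)^2)/(n-1)) = 1.4637609
u_A = s / sqrt(n) = 1.4637609 / sqrt(10) = 0.46288184
u_B1 = 0.022 / sqrt(2) = 0.015556349
u_B2 = 0.501 / sqrt(2) = 0.3542605
u_B3 = 0.525 / sqrt(3) = 0.30310889
u_B4 = 0.359 / sqrt(2) = 0.25385133
uc = sqrt(0.46288184^2 + 0.015556349^2 + 0.3542605^2 + 0.30310889^2 + 0.25385133^2) = 0.70449812
U = k * uc = 3 * 0.70449812
U = 2.1135

2.1135


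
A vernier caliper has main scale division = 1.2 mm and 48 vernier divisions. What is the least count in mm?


LC = MSD / n_div
= 1.2 / 48
= 0.0250

0.0250


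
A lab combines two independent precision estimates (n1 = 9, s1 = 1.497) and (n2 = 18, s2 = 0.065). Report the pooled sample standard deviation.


s_p = sqrt(((n1-1)*s1^2 + (n2-1)*s2^2) / (n1+n2-2))
numerator = (9-1)*1.497^2 + (18-1)*0.065^2 = 17.928072 + 0.071825 = 17.999897
denominator = 9 + 18 - 2 = 25
s_p^2 = 17.999897 / 25 = 0.71999588
s_p = sqrt(0.71999588) = 0.8485

0.8485


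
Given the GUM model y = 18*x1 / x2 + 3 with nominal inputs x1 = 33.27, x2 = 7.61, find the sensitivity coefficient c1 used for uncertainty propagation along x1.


y = 18*x1 / x2 + 3
dy/dx1 = 18/x2
Evaluate at x2 = 7.61: c1 = 18 / 7.61
c1 = 2.3653

2.3653


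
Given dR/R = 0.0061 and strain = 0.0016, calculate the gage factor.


GF = (dR/R) / epsilon
= 0.0061 / 0.0016
= 3.8125

3.8125


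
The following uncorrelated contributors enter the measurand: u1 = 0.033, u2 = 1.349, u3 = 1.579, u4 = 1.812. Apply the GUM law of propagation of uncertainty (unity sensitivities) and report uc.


uc = sqrt(0.033^2 + 1.349^2 + 1.579^2 + 1.812^2)
uc = sqrt(7.597475)
uc = 2.7564

2.7564


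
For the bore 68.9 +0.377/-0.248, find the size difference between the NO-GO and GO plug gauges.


GO = nominal - lower_tol (smallest hole = maximum material condition)
GO = 68.9 - 0.248 = 68.652
NO-GO = nominal + upper_tol (largest hole = least material condition)
NO-GO = 68.9 + 0.377 = 69.277
spread = NO-GO - GO = 69.277 - 68.652 = 0.6250

0.6250


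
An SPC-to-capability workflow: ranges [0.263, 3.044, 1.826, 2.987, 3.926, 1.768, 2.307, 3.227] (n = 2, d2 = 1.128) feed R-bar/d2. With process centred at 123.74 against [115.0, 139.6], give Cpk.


R_bar = (0.263 + 3.044 + 1.826 + 2.987 + 3.926 + 1.768 + 2.307 + 3.227) / 8 = 2.4185
sigma = R_bar / d2 = 2.4185 / 1.128 = 2.1440603
Cp = (USL - LSL)/(6*sigma) = (139.6 - 115.0)/(6*2.1440603) = 1.9123
Cpu = (139.6 - 123.74)/(3*2.1440603) = 2.4657
Cpl = (123.74 - 115.0)/(3*2.1440603) = 1.3588
Cpk = min(Cpu, Cpl) = 1.3588

1.3588


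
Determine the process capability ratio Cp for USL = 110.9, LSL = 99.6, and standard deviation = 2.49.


Cp = (USL - LSL) / (6 * sigma)
= (110.9 - 99.6) / (6 * 2.49)
= 11.3000 / 14.9400
= 0.7564

0.7564


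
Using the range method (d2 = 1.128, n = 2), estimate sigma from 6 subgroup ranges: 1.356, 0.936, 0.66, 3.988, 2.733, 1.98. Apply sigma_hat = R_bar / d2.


R_bar = (1.356 + 0.936 + 0.66 + 3.988 + 2.733 + 1.98) / 6
R_bar = 11.653 / 6 = 1.9421667
sigma_hat = R_bar / d2 = 1.9421667 / 1.128 = 1.7218

1.7218


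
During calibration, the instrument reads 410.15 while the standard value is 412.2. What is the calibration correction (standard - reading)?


Correction = standard - reading
= 412.2 - 410.15
= 2.0500

2.0500


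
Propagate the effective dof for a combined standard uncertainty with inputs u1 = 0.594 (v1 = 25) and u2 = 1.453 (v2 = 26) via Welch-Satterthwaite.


uc = sqrt(u1^2 + u2^2) = sqrt(0.594^2 + 1.453^2) = 1.5697277
v_eff = uc^4 / (u1^4/v1 + u2^4/v2)
= 1.5697277^4 / (0.594^4/25 + 1.453^4/26)
= 6.071518 / 0.17641063
v_eff = 34.4170

34.4170
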